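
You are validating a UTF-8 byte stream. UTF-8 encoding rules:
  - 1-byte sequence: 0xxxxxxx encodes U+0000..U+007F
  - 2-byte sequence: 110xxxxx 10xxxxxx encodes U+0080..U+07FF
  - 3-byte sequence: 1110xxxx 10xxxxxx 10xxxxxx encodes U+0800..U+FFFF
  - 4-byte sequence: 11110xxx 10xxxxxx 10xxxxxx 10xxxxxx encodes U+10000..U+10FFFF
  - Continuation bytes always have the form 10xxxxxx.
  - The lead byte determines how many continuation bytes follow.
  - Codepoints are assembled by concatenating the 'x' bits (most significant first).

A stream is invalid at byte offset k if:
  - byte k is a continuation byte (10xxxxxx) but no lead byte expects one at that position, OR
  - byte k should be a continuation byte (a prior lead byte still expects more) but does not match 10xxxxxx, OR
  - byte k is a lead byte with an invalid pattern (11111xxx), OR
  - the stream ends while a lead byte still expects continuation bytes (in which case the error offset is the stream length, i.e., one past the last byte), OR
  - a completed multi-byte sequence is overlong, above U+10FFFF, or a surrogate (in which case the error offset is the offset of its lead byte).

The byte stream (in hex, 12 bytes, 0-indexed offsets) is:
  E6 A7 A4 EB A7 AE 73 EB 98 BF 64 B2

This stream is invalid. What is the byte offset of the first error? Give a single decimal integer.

Answer: 11

Derivation:
Byte[0]=E6: 3-byte lead, need 2 cont bytes. acc=0x6
Byte[1]=A7: continuation. acc=(acc<<6)|0x27=0x1A7
Byte[2]=A4: continuation. acc=(acc<<6)|0x24=0x69E4
Completed: cp=U+69E4 (starts at byte 0)
Byte[3]=EB: 3-byte lead, need 2 cont bytes. acc=0xB
Byte[4]=A7: continuation. acc=(acc<<6)|0x27=0x2E7
Byte[5]=AE: continuation. acc=(acc<<6)|0x2E=0xB9EE
Completed: cp=U+B9EE (starts at byte 3)
Byte[6]=73: 1-byte ASCII. cp=U+0073
Byte[7]=EB: 3-byte lead, need 2 cont bytes. acc=0xB
Byte[8]=98: continuation. acc=(acc<<6)|0x18=0x2D8
Byte[9]=BF: continuation. acc=(acc<<6)|0x3F=0xB63F
Completed: cp=U+B63F (starts at byte 7)
Byte[10]=64: 1-byte ASCII. cp=U+0064
Byte[11]=B2: INVALID lead byte (not 0xxx/110x/1110/11110)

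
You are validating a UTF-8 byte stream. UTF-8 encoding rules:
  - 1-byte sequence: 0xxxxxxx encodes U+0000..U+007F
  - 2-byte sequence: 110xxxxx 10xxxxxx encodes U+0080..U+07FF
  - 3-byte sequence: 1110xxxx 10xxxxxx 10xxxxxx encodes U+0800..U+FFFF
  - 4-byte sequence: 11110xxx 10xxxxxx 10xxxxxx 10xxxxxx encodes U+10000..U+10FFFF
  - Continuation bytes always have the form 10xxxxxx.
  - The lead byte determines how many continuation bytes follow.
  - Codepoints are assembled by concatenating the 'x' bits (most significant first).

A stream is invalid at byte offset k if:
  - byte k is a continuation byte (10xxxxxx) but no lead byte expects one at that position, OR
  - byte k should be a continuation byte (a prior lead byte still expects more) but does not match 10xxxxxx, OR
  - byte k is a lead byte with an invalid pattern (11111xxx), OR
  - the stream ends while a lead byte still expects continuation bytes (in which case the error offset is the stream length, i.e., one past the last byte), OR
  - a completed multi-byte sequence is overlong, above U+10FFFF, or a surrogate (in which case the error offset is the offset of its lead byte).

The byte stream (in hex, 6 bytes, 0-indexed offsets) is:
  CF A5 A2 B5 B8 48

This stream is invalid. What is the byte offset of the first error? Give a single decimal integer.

Byte[0]=CF: 2-byte lead, need 1 cont bytes. acc=0xF
Byte[1]=A5: continuation. acc=(acc<<6)|0x25=0x3E5
Completed: cp=U+03E5 (starts at byte 0)
Byte[2]=A2: INVALID lead byte (not 0xxx/110x/1110/11110)

Answer: 2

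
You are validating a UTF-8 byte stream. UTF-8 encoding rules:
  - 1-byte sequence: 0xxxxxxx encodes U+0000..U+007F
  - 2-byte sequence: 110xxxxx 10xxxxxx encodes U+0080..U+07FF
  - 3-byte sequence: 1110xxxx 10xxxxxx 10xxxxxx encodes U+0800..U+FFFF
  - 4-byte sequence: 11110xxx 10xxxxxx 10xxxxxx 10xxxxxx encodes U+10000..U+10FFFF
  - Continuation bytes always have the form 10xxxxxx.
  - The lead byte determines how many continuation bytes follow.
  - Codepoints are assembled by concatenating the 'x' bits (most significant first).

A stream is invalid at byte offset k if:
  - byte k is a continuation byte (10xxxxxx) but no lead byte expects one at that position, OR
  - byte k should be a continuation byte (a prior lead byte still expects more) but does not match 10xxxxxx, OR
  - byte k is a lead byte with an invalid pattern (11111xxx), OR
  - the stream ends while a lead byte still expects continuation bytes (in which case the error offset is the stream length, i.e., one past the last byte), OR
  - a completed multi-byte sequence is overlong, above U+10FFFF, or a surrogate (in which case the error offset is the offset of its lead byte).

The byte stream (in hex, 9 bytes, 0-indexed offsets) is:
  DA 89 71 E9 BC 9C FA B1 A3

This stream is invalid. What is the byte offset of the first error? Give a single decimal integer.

Answer: 6

Derivation:
Byte[0]=DA: 2-byte lead, need 1 cont bytes. acc=0x1A
Byte[1]=89: continuation. acc=(acc<<6)|0x09=0x689
Completed: cp=U+0689 (starts at byte 0)
Byte[2]=71: 1-byte ASCII. cp=U+0071
Byte[3]=E9: 3-byte lead, need 2 cont bytes. acc=0x9
Byte[4]=BC: continuation. acc=(acc<<6)|0x3C=0x27C
Byte[5]=9C: continuation. acc=(acc<<6)|0x1C=0x9F1C
Completed: cp=U+9F1C (starts at byte 3)
Byte[6]=FA: INVALID lead byte (not 0xxx/110x/1110/11110)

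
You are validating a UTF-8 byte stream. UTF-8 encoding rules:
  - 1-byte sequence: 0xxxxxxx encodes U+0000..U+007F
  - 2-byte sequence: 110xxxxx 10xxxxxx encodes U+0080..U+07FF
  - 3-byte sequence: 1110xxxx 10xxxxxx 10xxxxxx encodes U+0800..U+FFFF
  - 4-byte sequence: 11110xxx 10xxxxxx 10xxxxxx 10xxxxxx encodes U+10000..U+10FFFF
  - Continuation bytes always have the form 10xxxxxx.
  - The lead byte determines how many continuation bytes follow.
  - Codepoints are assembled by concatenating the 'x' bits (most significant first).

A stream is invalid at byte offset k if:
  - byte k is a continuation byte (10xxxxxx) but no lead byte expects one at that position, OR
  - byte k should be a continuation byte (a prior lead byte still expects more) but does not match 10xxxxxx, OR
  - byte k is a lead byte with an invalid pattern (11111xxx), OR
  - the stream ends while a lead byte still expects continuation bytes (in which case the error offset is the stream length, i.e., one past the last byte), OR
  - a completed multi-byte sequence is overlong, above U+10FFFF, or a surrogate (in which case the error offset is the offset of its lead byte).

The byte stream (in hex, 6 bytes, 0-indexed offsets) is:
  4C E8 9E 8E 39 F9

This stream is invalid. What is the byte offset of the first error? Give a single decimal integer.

Answer: 5

Derivation:
Byte[0]=4C: 1-byte ASCII. cp=U+004C
Byte[1]=E8: 3-byte lead, need 2 cont bytes. acc=0x8
Byte[2]=9E: continuation. acc=(acc<<6)|0x1E=0x21E
Byte[3]=8E: continuation. acc=(acc<<6)|0x0E=0x878E
Completed: cp=U+878E (starts at byte 1)
Byte[4]=39: 1-byte ASCII. cp=U+0039
Byte[5]=F9: INVALID lead byte (not 0xxx/110x/1110/11110)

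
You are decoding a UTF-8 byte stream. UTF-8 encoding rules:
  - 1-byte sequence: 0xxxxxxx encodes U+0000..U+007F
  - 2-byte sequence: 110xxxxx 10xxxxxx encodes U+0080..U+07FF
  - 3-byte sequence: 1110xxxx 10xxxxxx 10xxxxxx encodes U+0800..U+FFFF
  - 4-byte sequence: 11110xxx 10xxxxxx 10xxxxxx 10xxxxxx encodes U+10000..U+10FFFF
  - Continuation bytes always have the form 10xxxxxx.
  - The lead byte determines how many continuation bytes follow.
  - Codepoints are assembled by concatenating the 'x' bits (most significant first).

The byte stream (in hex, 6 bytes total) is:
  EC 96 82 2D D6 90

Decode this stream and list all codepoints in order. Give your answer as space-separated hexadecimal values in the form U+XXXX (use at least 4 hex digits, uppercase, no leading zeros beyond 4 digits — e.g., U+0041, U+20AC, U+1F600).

Answer: U+C582 U+002D U+0590

Derivation:
Byte[0]=EC: 3-byte lead, need 2 cont bytes. acc=0xC
Byte[1]=96: continuation. acc=(acc<<6)|0x16=0x316
Byte[2]=82: continuation. acc=(acc<<6)|0x02=0xC582
Completed: cp=U+C582 (starts at byte 0)
Byte[3]=2D: 1-byte ASCII. cp=U+002D
Byte[4]=D6: 2-byte lead, need 1 cont bytes. acc=0x16
Byte[5]=90: continuation. acc=(acc<<6)|0x10=0x590
Completed: cp=U+0590 (starts at byte 4)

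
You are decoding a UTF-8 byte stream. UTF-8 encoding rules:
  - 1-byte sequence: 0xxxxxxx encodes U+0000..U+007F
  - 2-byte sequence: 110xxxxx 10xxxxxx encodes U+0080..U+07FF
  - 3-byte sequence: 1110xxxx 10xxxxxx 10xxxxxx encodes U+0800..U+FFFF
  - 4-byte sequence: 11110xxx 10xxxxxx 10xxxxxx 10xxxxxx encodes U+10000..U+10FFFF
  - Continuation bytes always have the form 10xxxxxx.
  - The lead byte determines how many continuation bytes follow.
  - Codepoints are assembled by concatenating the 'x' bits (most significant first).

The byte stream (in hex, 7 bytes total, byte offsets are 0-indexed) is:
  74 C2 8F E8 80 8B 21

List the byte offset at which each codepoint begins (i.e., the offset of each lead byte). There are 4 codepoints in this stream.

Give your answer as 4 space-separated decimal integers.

Answer: 0 1 3 6

Derivation:
Byte[0]=74: 1-byte ASCII. cp=U+0074
Byte[1]=C2: 2-byte lead, need 1 cont bytes. acc=0x2
Byte[2]=8F: continuation. acc=(acc<<6)|0x0F=0x8F
Completed: cp=U+008F (starts at byte 1)
Byte[3]=E8: 3-byte lead, need 2 cont bytes. acc=0x8
Byte[4]=80: continuation. acc=(acc<<6)|0x00=0x200
Byte[5]=8B: continuation. acc=(acc<<6)|0x0B=0x800B
Completed: cp=U+800B (starts at byte 3)
Byte[6]=21: 1-byte ASCII. cp=U+0021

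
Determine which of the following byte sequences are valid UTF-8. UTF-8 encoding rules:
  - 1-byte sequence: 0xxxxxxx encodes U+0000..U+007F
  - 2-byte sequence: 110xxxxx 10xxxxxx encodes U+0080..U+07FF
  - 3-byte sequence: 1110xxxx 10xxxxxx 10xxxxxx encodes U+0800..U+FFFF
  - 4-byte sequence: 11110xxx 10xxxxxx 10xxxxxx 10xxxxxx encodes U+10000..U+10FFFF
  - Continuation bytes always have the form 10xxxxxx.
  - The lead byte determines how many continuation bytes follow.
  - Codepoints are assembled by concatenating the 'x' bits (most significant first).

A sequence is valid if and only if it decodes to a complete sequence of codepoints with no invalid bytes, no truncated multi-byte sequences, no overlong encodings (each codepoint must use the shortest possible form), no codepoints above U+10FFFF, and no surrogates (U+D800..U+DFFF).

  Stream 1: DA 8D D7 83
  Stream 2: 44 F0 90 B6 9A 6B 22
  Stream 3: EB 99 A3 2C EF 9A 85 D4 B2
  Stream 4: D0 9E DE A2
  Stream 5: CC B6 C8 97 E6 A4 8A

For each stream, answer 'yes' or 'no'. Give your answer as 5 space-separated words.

Answer: yes yes yes yes yes

Derivation:
Stream 1: decodes cleanly. VALID
Stream 2: decodes cleanly. VALID
Stream 3: decodes cleanly. VALID
Stream 4: decodes cleanly. VALID
Stream 5: decodes cleanly. VALID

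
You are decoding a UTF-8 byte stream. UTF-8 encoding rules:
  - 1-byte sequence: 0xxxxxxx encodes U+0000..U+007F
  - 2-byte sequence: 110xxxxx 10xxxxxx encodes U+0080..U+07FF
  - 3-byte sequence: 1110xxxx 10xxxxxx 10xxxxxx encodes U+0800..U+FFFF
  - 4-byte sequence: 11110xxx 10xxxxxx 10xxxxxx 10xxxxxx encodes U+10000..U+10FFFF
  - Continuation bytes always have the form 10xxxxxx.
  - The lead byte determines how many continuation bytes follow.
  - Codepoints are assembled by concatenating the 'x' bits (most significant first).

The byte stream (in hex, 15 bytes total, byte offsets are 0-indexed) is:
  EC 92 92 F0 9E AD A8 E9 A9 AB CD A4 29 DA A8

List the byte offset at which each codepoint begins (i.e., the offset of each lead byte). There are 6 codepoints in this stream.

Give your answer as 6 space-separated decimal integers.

Answer: 0 3 7 10 12 13

Derivation:
Byte[0]=EC: 3-byte lead, need 2 cont bytes. acc=0xC
Byte[1]=92: continuation. acc=(acc<<6)|0x12=0x312
Byte[2]=92: continuation. acc=(acc<<6)|0x12=0xC492
Completed: cp=U+C492 (starts at byte 0)
Byte[3]=F0: 4-byte lead, need 3 cont bytes. acc=0x0
Byte[4]=9E: continuation. acc=(acc<<6)|0x1E=0x1E
Byte[5]=AD: continuation. acc=(acc<<6)|0x2D=0x7AD
Byte[6]=A8: continuation. acc=(acc<<6)|0x28=0x1EB68
Completed: cp=U+1EB68 (starts at byte 3)
Byte[7]=E9: 3-byte lead, need 2 cont bytes. acc=0x9
Byte[8]=A9: continuation. acc=(acc<<6)|0x29=0x269
Byte[9]=AB: continuation. acc=(acc<<6)|0x2B=0x9A6B
Completed: cp=U+9A6B (starts at byte 7)
Byte[10]=CD: 2-byte lead, need 1 cont bytes. acc=0xD
Byte[11]=A4: continuation. acc=(acc<<6)|0x24=0x364
Completed: cp=U+0364 (starts at byte 10)
Byte[12]=29: 1-byte ASCII. cp=U+0029
Byte[13]=DA: 2-byte lead, need 1 cont bytes. acc=0x1A
Byte[14]=A8: continuation. acc=(acc<<6)|0x28=0x6A8
Completed: cp=U+06A8 (starts at byte 13)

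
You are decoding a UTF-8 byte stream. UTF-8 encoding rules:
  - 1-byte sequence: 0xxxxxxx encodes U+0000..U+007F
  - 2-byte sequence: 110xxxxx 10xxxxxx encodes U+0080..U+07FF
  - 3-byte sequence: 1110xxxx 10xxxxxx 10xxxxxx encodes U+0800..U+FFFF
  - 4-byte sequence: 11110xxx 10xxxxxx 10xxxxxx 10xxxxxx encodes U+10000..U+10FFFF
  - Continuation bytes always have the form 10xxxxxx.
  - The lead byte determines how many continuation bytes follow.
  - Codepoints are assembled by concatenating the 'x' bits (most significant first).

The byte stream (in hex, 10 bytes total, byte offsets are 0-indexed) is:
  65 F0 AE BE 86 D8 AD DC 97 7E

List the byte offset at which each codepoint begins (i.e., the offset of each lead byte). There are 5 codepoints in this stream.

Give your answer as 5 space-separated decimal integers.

Byte[0]=65: 1-byte ASCII. cp=U+0065
Byte[1]=F0: 4-byte lead, need 3 cont bytes. acc=0x0
Byte[2]=AE: continuation. acc=(acc<<6)|0x2E=0x2E
Byte[3]=BE: continuation. acc=(acc<<6)|0x3E=0xBBE
Byte[4]=86: continuation. acc=(acc<<6)|0x06=0x2EF86
Completed: cp=U+2EF86 (starts at byte 1)
Byte[5]=D8: 2-byte lead, need 1 cont bytes. acc=0x18
Byte[6]=AD: continuation. acc=(acc<<6)|0x2D=0x62D
Completed: cp=U+062D (starts at byte 5)
Byte[7]=DC: 2-byte lead, need 1 cont bytes. acc=0x1C
Byte[8]=97: continuation. acc=(acc<<6)|0x17=0x717
Completed: cp=U+0717 (starts at byte 7)
Byte[9]=7E: 1-byte ASCII. cp=U+007E

Answer: 0 1 5 7 9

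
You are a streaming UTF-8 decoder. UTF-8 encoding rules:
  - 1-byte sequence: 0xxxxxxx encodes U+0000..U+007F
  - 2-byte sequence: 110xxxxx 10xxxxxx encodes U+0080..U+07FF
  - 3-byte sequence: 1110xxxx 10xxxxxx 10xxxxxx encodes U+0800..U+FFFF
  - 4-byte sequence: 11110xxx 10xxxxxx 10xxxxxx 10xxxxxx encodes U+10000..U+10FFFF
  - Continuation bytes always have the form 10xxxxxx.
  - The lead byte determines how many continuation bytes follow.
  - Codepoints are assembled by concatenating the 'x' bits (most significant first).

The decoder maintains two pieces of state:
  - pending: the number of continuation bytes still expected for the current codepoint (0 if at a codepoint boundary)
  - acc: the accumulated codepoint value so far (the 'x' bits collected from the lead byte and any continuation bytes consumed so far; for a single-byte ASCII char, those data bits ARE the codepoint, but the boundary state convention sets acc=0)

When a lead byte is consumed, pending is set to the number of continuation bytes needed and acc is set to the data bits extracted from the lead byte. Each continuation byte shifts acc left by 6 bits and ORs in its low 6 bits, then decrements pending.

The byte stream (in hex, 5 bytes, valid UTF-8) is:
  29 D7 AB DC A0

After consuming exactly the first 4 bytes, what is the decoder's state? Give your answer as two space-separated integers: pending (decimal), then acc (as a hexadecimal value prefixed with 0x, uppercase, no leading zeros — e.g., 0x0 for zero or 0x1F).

Answer: 1 0x1C

Derivation:
Byte[0]=29: 1-byte. pending=0, acc=0x0
Byte[1]=D7: 2-byte lead. pending=1, acc=0x17
Byte[2]=AB: continuation. acc=(acc<<6)|0x2B=0x5EB, pending=0
Byte[3]=DC: 2-byte lead. pending=1, acc=0x1C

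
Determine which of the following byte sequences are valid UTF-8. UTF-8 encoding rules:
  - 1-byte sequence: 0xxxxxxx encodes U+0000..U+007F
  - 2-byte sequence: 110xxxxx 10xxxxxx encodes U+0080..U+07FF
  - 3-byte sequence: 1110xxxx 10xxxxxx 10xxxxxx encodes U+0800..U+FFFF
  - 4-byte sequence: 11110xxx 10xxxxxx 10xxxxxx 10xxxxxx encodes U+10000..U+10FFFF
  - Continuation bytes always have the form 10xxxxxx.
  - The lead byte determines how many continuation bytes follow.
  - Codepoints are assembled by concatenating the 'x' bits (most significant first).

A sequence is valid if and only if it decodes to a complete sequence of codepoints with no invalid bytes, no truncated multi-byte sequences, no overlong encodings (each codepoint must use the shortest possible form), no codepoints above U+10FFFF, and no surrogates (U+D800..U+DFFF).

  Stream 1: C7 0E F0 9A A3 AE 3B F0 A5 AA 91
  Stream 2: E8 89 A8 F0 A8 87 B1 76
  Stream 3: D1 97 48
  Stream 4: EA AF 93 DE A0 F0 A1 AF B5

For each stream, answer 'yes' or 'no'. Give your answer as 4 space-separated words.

Stream 1: error at byte offset 1. INVALID
Stream 2: decodes cleanly. VALID
Stream 3: decodes cleanly. VALID
Stream 4: decodes cleanly. VALID

Answer: no yes yes yes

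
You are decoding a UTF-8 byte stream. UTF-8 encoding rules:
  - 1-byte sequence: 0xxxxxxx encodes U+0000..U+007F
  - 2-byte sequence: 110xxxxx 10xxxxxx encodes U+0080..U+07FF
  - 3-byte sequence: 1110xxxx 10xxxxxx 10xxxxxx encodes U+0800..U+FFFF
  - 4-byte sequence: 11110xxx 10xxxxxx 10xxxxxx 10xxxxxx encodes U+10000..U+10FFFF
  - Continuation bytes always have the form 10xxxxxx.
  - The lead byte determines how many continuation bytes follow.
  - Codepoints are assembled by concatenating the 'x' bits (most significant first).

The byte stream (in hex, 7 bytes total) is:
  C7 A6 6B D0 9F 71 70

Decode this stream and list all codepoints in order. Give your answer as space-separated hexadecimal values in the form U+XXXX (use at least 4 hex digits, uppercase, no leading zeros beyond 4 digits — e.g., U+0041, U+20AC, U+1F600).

Byte[0]=C7: 2-byte lead, need 1 cont bytes. acc=0x7
Byte[1]=A6: continuation. acc=(acc<<6)|0x26=0x1E6
Completed: cp=U+01E6 (starts at byte 0)
Byte[2]=6B: 1-byte ASCII. cp=U+006B
Byte[3]=D0: 2-byte lead, need 1 cont bytes. acc=0x10
Byte[4]=9F: continuation. acc=(acc<<6)|0x1F=0x41F
Completed: cp=U+041F (starts at byte 3)
Byte[5]=71: 1-byte ASCII. cp=U+0071
Byte[6]=70: 1-byte ASCII. cp=U+0070

Answer: U+01E6 U+006B U+041F U+0071 U+0070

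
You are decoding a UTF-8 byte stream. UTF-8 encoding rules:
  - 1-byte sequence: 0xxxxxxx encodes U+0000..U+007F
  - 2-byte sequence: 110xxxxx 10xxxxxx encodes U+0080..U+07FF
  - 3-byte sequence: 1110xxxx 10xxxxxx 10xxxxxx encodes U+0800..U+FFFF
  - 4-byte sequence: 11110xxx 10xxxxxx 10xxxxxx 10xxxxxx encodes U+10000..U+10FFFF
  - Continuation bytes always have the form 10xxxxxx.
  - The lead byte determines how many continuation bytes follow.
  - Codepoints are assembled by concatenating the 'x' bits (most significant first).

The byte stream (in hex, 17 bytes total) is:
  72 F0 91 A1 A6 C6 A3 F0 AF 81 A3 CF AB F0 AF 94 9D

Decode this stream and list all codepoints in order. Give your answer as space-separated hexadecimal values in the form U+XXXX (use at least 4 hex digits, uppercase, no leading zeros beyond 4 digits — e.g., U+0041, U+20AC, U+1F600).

Answer: U+0072 U+11866 U+01A3 U+2F063 U+03EB U+2F51D

Derivation:
Byte[0]=72: 1-byte ASCII. cp=U+0072
Byte[1]=F0: 4-byte lead, need 3 cont bytes. acc=0x0
Byte[2]=91: continuation. acc=(acc<<6)|0x11=0x11
Byte[3]=A1: continuation. acc=(acc<<6)|0x21=0x461
Byte[4]=A6: continuation. acc=(acc<<6)|0x26=0x11866
Completed: cp=U+11866 (starts at byte 1)
Byte[5]=C6: 2-byte lead, need 1 cont bytes. acc=0x6
Byte[6]=A3: continuation. acc=(acc<<6)|0x23=0x1A3
Completed: cp=U+01A3 (starts at byte 5)
Byte[7]=F0: 4-byte lead, need 3 cont bytes. acc=0x0
Byte[8]=AF: continuation. acc=(acc<<6)|0x2F=0x2F
Byte[9]=81: continuation. acc=(acc<<6)|0x01=0xBC1
Byte[10]=A3: continuation. acc=(acc<<6)|0x23=0x2F063
Completed: cp=U+2F063 (starts at byte 7)
Byte[11]=CF: 2-byte lead, need 1 cont bytes. acc=0xF
Byte[12]=AB: continuation. acc=(acc<<6)|0x2B=0x3EB
Completed: cp=U+03EB (starts at byte 11)
Byte[13]=F0: 4-byte lead, need 3 cont bytes. acc=0x0
Byte[14]=AF: continuation. acc=(acc<<6)|0x2F=0x2F
Byte[15]=94: continuation. acc=(acc<<6)|0x14=0xBD4
Byte[16]=9D: continuation. acc=(acc<<6)|0x1D=0x2F51D
Completed: cp=U+2F51D (starts at byte 13)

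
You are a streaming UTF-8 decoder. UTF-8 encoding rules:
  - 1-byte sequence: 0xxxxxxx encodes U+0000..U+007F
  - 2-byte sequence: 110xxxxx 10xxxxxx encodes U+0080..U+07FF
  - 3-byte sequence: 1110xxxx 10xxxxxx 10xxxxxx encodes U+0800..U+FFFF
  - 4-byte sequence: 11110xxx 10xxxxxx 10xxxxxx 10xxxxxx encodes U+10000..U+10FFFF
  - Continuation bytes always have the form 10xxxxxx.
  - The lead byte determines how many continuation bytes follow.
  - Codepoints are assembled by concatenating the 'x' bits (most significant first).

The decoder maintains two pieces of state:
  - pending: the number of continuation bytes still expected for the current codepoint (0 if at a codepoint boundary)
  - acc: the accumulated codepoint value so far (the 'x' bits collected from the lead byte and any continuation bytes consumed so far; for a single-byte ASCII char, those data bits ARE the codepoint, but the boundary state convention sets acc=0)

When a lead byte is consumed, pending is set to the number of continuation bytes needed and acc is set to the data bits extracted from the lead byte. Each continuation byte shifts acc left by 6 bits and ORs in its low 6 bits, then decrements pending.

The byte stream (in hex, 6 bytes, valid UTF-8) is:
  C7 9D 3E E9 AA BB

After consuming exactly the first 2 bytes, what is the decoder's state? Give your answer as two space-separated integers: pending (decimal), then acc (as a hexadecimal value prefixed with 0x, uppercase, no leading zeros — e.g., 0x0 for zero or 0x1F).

Answer: 0 0x1DD

Derivation:
Byte[0]=C7: 2-byte lead. pending=1, acc=0x7
Byte[1]=9D: continuation. acc=(acc<<6)|0x1D=0x1DD, pending=0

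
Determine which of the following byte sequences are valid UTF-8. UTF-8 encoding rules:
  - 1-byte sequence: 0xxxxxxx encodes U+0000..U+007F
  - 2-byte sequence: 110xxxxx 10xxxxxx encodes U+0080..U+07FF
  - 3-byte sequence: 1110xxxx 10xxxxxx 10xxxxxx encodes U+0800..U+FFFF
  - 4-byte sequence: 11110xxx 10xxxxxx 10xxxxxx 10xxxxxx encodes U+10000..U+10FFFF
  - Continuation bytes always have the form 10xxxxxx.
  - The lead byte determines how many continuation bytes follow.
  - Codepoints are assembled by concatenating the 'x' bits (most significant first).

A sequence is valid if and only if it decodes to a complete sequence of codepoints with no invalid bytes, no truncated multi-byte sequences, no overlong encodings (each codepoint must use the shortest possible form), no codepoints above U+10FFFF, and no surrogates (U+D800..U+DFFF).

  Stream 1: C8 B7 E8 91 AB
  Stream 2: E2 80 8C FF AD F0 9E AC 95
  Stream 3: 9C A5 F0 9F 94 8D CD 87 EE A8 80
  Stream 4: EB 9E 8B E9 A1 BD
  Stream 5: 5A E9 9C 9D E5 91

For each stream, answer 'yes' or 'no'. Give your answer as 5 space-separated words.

Answer: yes no no yes no

Derivation:
Stream 1: decodes cleanly. VALID
Stream 2: error at byte offset 3. INVALID
Stream 3: error at byte offset 0. INVALID
Stream 4: decodes cleanly. VALID
Stream 5: error at byte offset 6. INVALID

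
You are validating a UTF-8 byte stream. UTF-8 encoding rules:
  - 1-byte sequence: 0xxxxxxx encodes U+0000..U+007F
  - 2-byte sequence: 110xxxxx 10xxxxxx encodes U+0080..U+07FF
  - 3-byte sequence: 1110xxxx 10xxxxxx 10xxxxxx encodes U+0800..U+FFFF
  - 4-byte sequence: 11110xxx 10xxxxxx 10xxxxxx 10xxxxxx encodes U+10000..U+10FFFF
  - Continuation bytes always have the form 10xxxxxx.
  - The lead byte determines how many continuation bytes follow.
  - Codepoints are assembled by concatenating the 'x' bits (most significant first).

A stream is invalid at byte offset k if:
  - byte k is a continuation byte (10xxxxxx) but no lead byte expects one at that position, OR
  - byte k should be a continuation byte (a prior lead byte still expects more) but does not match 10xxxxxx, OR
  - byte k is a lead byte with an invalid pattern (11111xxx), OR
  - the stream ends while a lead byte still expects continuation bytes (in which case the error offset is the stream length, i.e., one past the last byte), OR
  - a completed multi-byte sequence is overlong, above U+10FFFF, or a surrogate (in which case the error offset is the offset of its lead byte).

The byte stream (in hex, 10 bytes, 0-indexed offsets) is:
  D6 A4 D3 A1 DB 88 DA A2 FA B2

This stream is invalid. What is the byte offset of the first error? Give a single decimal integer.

Answer: 8

Derivation:
Byte[0]=D6: 2-byte lead, need 1 cont bytes. acc=0x16
Byte[1]=A4: continuation. acc=(acc<<6)|0x24=0x5A4
Completed: cp=U+05A4 (starts at byte 0)
Byte[2]=D3: 2-byte lead, need 1 cont bytes. acc=0x13
Byte[3]=A1: continuation. acc=(acc<<6)|0x21=0x4E1
Completed: cp=U+04E1 (starts at byte 2)
Byte[4]=DB: 2-byte lead, need 1 cont bytes. acc=0x1B
Byte[5]=88: continuation. acc=(acc<<6)|0x08=0x6C8
Completed: cp=U+06C8 (starts at byte 4)
Byte[6]=DA: 2-byte lead, need 1 cont bytes. acc=0x1A
Byte[7]=A2: continuation. acc=(acc<<6)|0x22=0x6A2
Completed: cp=U+06A2 (starts at byte 6)
Byte[8]=FA: INVALID lead byte (not 0xxx/110x/1110/11110)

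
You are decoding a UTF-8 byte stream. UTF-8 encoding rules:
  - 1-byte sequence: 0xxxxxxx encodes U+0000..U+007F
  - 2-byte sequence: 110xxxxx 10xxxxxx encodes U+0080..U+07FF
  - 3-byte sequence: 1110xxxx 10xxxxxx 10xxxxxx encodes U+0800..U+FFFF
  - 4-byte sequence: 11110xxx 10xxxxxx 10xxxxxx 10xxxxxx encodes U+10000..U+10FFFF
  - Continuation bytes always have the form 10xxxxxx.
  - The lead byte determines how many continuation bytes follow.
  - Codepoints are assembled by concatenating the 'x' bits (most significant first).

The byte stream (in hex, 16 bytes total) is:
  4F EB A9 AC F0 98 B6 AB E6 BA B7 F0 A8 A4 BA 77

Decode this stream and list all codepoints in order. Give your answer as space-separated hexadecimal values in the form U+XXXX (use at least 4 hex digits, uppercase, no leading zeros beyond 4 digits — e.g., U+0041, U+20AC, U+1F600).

Byte[0]=4F: 1-byte ASCII. cp=U+004F
Byte[1]=EB: 3-byte lead, need 2 cont bytes. acc=0xB
Byte[2]=A9: continuation. acc=(acc<<6)|0x29=0x2E9
Byte[3]=AC: continuation. acc=(acc<<6)|0x2C=0xBA6C
Completed: cp=U+BA6C (starts at byte 1)
Byte[4]=F0: 4-byte lead, need 3 cont bytes. acc=0x0
Byte[5]=98: continuation. acc=(acc<<6)|0x18=0x18
Byte[6]=B6: continuation. acc=(acc<<6)|0x36=0x636
Byte[7]=AB: continuation. acc=(acc<<6)|0x2B=0x18DAB
Completed: cp=U+18DAB (starts at byte 4)
Byte[8]=E6: 3-byte lead, need 2 cont bytes. acc=0x6
Byte[9]=BA: continuation. acc=(acc<<6)|0x3A=0x1BA
Byte[10]=B7: continuation. acc=(acc<<6)|0x37=0x6EB7
Completed: cp=U+6EB7 (starts at byte 8)
Byte[11]=F0: 4-byte lead, need 3 cont bytes. acc=0x0
Byte[12]=A8: continuation. acc=(acc<<6)|0x28=0x28
Byte[13]=A4: continuation. acc=(acc<<6)|0x24=0xA24
Byte[14]=BA: continuation. acc=(acc<<6)|0x3A=0x2893A
Completed: cp=U+2893A (starts at byte 11)
Byte[15]=77: 1-byte ASCII. cp=U+0077

Answer: U+004F U+BA6C U+18DAB U+6EB7 U+2893A U+0077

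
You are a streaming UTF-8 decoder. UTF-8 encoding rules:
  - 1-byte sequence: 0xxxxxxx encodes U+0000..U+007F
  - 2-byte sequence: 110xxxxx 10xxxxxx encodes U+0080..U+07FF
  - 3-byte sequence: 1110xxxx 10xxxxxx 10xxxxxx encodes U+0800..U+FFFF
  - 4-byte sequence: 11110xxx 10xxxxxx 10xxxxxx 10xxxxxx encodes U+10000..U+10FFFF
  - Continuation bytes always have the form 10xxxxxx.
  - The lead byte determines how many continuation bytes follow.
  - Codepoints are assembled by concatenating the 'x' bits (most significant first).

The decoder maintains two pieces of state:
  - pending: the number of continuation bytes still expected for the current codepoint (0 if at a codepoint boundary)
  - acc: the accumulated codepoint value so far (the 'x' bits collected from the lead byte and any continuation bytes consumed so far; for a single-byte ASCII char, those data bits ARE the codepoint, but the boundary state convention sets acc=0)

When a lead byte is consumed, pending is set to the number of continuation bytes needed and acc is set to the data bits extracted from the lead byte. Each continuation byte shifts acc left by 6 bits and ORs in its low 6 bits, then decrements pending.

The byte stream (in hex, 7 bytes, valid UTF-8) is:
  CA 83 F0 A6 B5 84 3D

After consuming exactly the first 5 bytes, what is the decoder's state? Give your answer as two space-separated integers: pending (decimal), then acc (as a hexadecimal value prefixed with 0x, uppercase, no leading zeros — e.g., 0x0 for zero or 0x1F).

Byte[0]=CA: 2-byte lead. pending=1, acc=0xA
Byte[1]=83: continuation. acc=(acc<<6)|0x03=0x283, pending=0
Byte[2]=F0: 4-byte lead. pending=3, acc=0x0
Byte[3]=A6: continuation. acc=(acc<<6)|0x26=0x26, pending=2
Byte[4]=B5: continuation. acc=(acc<<6)|0x35=0x9B5, pending=1

Answer: 1 0x9B5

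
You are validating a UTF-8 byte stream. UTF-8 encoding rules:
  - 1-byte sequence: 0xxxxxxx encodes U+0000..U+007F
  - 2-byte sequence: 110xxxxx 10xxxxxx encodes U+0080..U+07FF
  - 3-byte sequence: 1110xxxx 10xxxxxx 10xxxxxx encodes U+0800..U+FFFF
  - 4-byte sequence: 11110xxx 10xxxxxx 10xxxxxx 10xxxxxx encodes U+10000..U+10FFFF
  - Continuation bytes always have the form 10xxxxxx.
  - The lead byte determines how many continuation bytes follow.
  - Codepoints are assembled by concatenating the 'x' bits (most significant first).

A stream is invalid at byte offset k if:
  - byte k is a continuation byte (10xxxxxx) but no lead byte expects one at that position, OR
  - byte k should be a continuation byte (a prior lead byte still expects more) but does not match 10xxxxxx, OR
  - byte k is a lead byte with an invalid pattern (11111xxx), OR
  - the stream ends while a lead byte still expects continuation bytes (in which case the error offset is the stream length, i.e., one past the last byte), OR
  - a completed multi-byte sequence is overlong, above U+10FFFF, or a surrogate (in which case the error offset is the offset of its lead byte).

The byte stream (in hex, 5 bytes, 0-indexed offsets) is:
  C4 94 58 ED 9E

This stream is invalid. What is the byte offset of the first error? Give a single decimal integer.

Answer: 5

Derivation:
Byte[0]=C4: 2-byte lead, need 1 cont bytes. acc=0x4
Byte[1]=94: continuation. acc=(acc<<6)|0x14=0x114
Completed: cp=U+0114 (starts at byte 0)
Byte[2]=58: 1-byte ASCII. cp=U+0058
Byte[3]=ED: 3-byte lead, need 2 cont bytes. acc=0xD
Byte[4]=9E: continuation. acc=(acc<<6)|0x1E=0x35E
Byte[5]: stream ended, expected continuation. INVALID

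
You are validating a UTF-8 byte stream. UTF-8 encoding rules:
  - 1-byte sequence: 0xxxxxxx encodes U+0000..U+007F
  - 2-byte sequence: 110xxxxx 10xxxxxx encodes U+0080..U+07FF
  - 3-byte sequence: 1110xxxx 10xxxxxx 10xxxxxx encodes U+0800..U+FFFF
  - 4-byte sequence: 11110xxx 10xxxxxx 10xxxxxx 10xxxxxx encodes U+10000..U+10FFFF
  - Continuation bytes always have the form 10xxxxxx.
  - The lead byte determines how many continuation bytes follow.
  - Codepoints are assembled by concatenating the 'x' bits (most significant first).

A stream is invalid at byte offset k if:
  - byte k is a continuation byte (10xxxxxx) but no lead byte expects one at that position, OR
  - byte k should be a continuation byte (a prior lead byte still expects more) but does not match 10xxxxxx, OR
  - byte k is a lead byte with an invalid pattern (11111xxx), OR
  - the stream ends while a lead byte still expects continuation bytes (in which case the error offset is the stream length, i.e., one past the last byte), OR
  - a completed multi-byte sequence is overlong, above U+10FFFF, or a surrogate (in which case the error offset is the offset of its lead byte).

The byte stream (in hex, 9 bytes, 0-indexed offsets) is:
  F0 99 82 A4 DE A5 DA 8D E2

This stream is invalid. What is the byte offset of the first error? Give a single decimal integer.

Byte[0]=F0: 4-byte lead, need 3 cont bytes. acc=0x0
Byte[1]=99: continuation. acc=(acc<<6)|0x19=0x19
Byte[2]=82: continuation. acc=(acc<<6)|0x02=0x642
Byte[3]=A4: continuation. acc=(acc<<6)|0x24=0x190A4
Completed: cp=U+190A4 (starts at byte 0)
Byte[4]=DE: 2-byte lead, need 1 cont bytes. acc=0x1E
Byte[5]=A5: continuation. acc=(acc<<6)|0x25=0x7A5
Completed: cp=U+07A5 (starts at byte 4)
Byte[6]=DA: 2-byte lead, need 1 cont bytes. acc=0x1A
Byte[7]=8D: continuation. acc=(acc<<6)|0x0D=0x68D
Completed: cp=U+068D (starts at byte 6)
Byte[8]=E2: 3-byte lead, need 2 cont bytes. acc=0x2
Byte[9]: stream ended, expected continuation. INVALID

Answer: 9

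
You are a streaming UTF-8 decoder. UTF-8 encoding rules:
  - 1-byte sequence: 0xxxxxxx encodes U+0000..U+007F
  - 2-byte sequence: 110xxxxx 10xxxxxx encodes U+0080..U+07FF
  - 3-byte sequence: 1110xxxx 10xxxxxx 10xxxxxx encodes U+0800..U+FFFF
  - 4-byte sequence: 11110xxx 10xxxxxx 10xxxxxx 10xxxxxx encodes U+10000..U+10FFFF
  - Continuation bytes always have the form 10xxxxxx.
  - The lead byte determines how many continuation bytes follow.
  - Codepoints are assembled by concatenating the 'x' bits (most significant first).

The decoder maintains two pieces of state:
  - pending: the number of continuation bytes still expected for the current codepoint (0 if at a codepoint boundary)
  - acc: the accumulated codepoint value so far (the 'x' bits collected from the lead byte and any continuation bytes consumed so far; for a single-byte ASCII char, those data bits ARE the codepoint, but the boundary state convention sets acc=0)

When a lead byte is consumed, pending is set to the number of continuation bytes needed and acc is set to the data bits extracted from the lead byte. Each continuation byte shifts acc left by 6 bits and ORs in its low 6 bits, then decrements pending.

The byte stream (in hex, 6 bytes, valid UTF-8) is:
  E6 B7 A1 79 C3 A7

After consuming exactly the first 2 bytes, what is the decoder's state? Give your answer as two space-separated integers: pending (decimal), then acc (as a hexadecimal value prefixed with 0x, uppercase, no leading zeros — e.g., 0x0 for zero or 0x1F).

Answer: 1 0x1B7

Derivation:
Byte[0]=E6: 3-byte lead. pending=2, acc=0x6
Byte[1]=B7: continuation. acc=(acc<<6)|0x37=0x1B7, pending=1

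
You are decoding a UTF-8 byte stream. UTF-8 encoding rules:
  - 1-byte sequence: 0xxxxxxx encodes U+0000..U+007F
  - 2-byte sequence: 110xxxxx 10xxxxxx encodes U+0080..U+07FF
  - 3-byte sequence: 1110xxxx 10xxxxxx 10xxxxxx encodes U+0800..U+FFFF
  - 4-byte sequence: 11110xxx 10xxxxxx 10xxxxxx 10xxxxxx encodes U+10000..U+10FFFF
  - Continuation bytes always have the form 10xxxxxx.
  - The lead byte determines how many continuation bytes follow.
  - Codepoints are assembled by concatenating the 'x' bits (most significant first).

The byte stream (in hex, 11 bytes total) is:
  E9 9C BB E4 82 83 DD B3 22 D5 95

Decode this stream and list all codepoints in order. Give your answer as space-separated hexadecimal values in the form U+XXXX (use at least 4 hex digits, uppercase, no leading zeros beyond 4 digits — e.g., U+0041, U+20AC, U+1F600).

Answer: U+973B U+4083 U+0773 U+0022 U+0555

Derivation:
Byte[0]=E9: 3-byte lead, need 2 cont bytes. acc=0x9
Byte[1]=9C: continuation. acc=(acc<<6)|0x1C=0x25C
Byte[2]=BB: continuation. acc=(acc<<6)|0x3B=0x973B
Completed: cp=U+973B (starts at byte 0)
Byte[3]=E4: 3-byte lead, need 2 cont bytes. acc=0x4
Byte[4]=82: continuation. acc=(acc<<6)|0x02=0x102
Byte[5]=83: continuation. acc=(acc<<6)|0x03=0x4083
Completed: cp=U+4083 (starts at byte 3)
Byte[6]=DD: 2-byte lead, need 1 cont bytes. acc=0x1D
Byte[7]=B3: continuation. acc=(acc<<6)|0x33=0x773
Completed: cp=U+0773 (starts at byte 6)
Byte[8]=22: 1-byte ASCII. cp=U+0022
Byte[9]=D5: 2-byte lead, need 1 cont bytes. acc=0x15
Byte[10]=95: continuation. acc=(acc<<6)|0x15=0x555
Completed: cp=U+0555 (starts at byte 9)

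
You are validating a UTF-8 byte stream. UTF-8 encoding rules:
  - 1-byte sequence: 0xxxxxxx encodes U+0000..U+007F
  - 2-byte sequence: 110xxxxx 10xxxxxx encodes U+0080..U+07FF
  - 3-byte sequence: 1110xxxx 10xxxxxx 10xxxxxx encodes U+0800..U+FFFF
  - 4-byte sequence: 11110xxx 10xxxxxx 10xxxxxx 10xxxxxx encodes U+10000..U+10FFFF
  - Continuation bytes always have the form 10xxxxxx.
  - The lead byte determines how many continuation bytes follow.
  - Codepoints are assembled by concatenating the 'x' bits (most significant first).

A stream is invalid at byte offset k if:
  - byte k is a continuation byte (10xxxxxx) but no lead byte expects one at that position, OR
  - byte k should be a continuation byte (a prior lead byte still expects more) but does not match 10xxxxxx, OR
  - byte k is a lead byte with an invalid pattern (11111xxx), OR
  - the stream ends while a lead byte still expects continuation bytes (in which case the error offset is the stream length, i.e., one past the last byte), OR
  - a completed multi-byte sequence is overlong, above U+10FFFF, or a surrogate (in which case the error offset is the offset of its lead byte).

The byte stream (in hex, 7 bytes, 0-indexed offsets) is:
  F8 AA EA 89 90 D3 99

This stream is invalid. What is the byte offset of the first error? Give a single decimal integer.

Answer: 0

Derivation:
Byte[0]=F8: INVALID lead byte (not 0xxx/110x/1110/11110)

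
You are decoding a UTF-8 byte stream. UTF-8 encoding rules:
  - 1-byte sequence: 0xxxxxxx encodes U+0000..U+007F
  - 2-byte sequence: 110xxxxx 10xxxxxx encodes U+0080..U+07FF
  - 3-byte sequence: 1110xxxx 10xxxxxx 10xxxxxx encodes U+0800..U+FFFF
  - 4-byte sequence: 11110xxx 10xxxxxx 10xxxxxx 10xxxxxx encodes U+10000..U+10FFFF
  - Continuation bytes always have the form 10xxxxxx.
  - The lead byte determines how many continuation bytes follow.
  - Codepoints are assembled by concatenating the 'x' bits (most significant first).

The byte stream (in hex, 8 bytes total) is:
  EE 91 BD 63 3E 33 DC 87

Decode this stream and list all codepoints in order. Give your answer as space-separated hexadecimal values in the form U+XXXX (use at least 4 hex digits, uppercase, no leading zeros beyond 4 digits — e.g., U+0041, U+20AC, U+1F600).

Byte[0]=EE: 3-byte lead, need 2 cont bytes. acc=0xE
Byte[1]=91: continuation. acc=(acc<<6)|0x11=0x391
Byte[2]=BD: continuation. acc=(acc<<6)|0x3D=0xE47D
Completed: cp=U+E47D (starts at byte 0)
Byte[3]=63: 1-byte ASCII. cp=U+0063
Byte[4]=3E: 1-byte ASCII. cp=U+003E
Byte[5]=33: 1-byte ASCII. cp=U+0033
Byte[6]=DC: 2-byte lead, need 1 cont bytes. acc=0x1C
Byte[7]=87: continuation. acc=(acc<<6)|0x07=0x707
Completed: cp=U+0707 (starts at byte 6)

Answer: U+E47D U+0063 U+003E U+0033 U+0707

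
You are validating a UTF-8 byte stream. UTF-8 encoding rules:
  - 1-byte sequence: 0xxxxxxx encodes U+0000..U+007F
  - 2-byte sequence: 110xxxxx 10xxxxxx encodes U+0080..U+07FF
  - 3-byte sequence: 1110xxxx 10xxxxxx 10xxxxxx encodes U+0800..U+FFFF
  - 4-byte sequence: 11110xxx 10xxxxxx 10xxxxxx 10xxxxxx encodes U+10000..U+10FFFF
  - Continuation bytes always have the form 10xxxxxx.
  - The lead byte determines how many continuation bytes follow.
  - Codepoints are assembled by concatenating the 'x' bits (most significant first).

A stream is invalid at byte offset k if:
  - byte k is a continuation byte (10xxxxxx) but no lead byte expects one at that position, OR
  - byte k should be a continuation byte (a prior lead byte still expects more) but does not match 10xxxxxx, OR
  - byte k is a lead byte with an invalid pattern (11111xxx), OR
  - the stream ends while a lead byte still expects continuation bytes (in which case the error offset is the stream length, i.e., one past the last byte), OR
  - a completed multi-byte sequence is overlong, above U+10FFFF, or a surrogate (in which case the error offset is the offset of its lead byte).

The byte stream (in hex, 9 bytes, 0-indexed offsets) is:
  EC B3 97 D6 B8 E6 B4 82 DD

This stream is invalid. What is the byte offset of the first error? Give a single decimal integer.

Answer: 9

Derivation:
Byte[0]=EC: 3-byte lead, need 2 cont bytes. acc=0xC
Byte[1]=B3: continuation. acc=(acc<<6)|0x33=0x333
Byte[2]=97: continuation. acc=(acc<<6)|0x17=0xCCD7
Completed: cp=U+CCD7 (starts at byte 0)
Byte[3]=D6: 2-byte lead, need 1 cont bytes. acc=0x16
Byte[4]=B8: continuation. acc=(acc<<6)|0x38=0x5B8
Completed: cp=U+05B8 (starts at byte 3)
Byte[5]=E6: 3-byte lead, need 2 cont bytes. acc=0x6
Byte[6]=B4: continuation. acc=(acc<<6)|0x34=0x1B4
Byte[7]=82: continuation. acc=(acc<<6)|0x02=0x6D02
Completed: cp=U+6D02 (starts at byte 5)
Byte[8]=DD: 2-byte lead, need 1 cont bytes. acc=0x1D
Byte[9]: stream ended, expected continuation. INVALID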